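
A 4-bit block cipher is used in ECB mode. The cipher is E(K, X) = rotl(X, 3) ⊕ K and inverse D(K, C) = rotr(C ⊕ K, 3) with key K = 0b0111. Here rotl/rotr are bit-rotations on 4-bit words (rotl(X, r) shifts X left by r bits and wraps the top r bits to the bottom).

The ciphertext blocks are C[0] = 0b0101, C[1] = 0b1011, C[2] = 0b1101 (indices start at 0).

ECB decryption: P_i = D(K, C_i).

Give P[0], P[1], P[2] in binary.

P[0] = 0b0100, P[1] = 0b1001, P[2] = 0b0101

P[0]: D(K, 0b0101) = 0b0100.
P[1]: D(K, 0b1011) = 0b1001.
P[2]: D(K, 0b1101) = 0b0101.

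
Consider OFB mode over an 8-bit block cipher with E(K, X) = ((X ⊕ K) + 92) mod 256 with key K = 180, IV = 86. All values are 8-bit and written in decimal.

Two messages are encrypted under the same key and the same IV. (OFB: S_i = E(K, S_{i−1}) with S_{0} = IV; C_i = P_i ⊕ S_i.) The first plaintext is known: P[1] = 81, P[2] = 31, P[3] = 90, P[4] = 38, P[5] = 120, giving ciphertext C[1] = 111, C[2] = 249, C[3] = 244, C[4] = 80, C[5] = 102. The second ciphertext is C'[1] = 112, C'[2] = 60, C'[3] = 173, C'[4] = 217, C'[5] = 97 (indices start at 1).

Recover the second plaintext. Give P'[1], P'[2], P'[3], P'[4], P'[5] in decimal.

P'[1] = 78, P'[2] = 218, P'[3] = 3, P'[4] = 175, P'[5] = 127

In OFB with a reused IV, both messages share the same keystream S_i, so C_i ⊕ C'_i = P_i ⊕ P'_i and thus P'_i = P_i ⊕ C_i ⊕ C'_i.
P'[1]: 81 ⊕ 111 ⊕ 112 = 78.
P'[2]: 31 ⊕ 249 ⊕ 60 = 218.
P'[3]: 90 ⊕ 244 ⊕ 173 = 3.
P'[4]: 38 ⊕ 80 ⊕ 217 = 175.
P'[5]: 120 ⊕ 102 ⊕ 97 = 127.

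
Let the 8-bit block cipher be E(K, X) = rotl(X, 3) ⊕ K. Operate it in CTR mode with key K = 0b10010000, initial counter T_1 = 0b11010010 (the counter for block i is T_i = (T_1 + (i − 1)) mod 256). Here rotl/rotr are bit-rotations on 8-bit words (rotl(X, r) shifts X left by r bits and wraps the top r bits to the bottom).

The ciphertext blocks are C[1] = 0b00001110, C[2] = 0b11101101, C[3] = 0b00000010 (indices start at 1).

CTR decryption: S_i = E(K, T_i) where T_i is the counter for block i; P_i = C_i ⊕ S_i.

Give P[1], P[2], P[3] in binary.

P[1]: T = 0b11010010, S = E(K, T) = 0b00000110; 0b00001110 ⊕ 0b00000110 = 0b00001000.
P[2]: T = 0b11010011, S = E(K, T) = 0b00001110; 0b11101101 ⊕ 0b00001110 = 0b11100011.
P[3]: T = 0b11010100, S = E(K, T) = 0b00110110; 0b00000010 ⊕ 0b00110110 = 0b00110100.

P[1] = 0b00001000, P[2] = 0b11100011, P[3] = 0b00110100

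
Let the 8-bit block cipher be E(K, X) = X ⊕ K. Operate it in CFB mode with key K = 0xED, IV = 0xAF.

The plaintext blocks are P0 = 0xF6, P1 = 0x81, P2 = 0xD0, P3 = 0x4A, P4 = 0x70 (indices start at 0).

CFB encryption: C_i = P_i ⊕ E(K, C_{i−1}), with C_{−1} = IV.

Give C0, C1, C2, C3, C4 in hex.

C0 = 0xB4, C1 = 0xD8, C2 = 0xE5, C3 = 0x42, C4 = 0xDF

C0: E(K, 0xAF) = 0x42; 0xF6 ⊕ 0x42 = 0xB4.
C1: E(K, 0xB4) = 0x59; 0x81 ⊕ 0x59 = 0xD8.
C2: E(K, 0xD8) = 0x35; 0xD0 ⊕ 0x35 = 0xE5.
C3: E(K, 0xE5) = 0x08; 0x4A ⊕ 0x08 = 0x42.
C4: E(K, 0x42) = 0xAF; 0x70 ⊕ 0xAF = 0xDF.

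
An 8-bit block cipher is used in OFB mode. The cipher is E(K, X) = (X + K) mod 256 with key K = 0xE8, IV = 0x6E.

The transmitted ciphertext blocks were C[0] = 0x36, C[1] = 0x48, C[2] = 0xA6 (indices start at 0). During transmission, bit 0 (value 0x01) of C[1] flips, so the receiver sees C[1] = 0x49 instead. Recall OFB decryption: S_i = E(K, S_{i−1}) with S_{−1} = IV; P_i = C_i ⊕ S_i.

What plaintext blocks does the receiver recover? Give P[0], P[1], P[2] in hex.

P[0] = 0x60, P[1] = 0x77, P[2] = 0x80

Only C[1] changed, to 0x49. In OFB, a change in C_i flips the same bit in P_i only; the keystream is unaffected. Decrypting the received ciphertext:
P[0]: S = E(K, 0x6E) = 0x56; 0x36 ⊕ 0x56 = 0x60.
P[1]: S = E(K, 0x56) = 0x3E; 0x49 ⊕ 0x3E = 0x77.
P[2]: S = E(K, 0x3E) = 0x26; 0xA6 ⊕ 0x26 = 0x80.
Blocks that differ from the original plaintext: P[1].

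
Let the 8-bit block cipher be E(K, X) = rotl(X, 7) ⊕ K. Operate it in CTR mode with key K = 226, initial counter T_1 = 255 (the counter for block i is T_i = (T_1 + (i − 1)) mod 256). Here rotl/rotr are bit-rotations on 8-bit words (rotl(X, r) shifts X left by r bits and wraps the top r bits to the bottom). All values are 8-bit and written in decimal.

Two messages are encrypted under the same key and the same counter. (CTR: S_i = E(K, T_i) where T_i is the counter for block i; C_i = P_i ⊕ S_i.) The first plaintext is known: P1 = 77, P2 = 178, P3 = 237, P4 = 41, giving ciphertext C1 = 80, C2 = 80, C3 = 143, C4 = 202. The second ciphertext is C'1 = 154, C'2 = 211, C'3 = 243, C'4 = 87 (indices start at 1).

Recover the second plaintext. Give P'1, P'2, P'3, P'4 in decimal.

In CTR with a reused counter, both messages share the same keystream S_i, so C_i ⊕ C'_i = P_i ⊕ P'_i and thus P'_i = P_i ⊕ C_i ⊕ C'_i.
P'1: 77 ⊕ 80 ⊕ 154 = 135.
P'2: 178 ⊕ 80 ⊕ 211 = 49.
P'3: 237 ⊕ 143 ⊕ 243 = 145.
P'4: 41 ⊕ 202 ⊕ 87 = 180.

P'1 = 135, P'2 = 49, P'3 = 145, P'4 = 180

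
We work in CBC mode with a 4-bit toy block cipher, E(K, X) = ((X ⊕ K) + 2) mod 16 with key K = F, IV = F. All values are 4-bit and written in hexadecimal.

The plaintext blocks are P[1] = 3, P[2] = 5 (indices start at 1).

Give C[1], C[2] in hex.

CBC encryption: C_i = E(K, P_i ⊕ C_{i−1}), with C_{0} = IV.
C[1]: P[1] ⊕ F = C; E(K, C) = 5.
C[2]: P[2] ⊕ 5 = 0; E(K, 0) = 1.

C[1] = 5, C[2] = 1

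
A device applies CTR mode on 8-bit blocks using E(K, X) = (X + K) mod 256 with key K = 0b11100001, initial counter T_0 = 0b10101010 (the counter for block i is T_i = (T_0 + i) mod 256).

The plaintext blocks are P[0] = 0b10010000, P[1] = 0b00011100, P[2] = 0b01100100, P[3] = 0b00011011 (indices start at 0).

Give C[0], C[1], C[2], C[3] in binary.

C[0] = 0b00011011, C[1] = 0b10010000, C[2] = 0b11101001, C[3] = 0b10010101

CTR encryption: S_i = E(K, T_i) where T_i is the counter for block i; C_i = P_i ⊕ S_i.
C[0]: T = 0b10101010, S = E(K, T) = 0b10001011; 0b10010000 ⊕ 0b10001011 = 0b00011011.
C[1]: T = 0b10101011, S = E(K, T) = 0b10001100; 0b00011100 ⊕ 0b10001100 = 0b10010000.
C[2]: T = 0b10101100, S = E(K, T) = 0b10001101; 0b01100100 ⊕ 0b10001101 = 0b11101001.
C[3]: T = 0b10101101, S = E(K, T) = 0b10001110; 0b00011011 ⊕ 0b10001110 = 0b10010101.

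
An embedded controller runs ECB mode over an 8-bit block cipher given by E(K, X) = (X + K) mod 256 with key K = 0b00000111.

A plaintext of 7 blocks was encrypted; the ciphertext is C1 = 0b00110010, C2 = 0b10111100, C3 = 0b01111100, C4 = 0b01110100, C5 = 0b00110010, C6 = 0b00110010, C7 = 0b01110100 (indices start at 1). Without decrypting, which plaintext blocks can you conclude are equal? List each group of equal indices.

P1 = P5 = P6; P4 = P7

ECB encrypts each block independently with the same key, so equal ciphertext blocks imply equal plaintext blocks.
C1 = C5 = C6 = 0b00110010, so P1 = P5 = P6.
C4 = C7 = 0b01110100, so P4 = P7.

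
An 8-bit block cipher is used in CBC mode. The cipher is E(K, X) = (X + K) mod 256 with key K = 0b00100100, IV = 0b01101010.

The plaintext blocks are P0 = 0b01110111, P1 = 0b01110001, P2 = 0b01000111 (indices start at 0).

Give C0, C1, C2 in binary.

C0 = 0b01000001, C1 = 0b01010100, C2 = 0b00110111

CBC encryption: C_i = E(K, P_i ⊕ C_{i−1}), with C_{−1} = IV.
C0: P0 ⊕ 0b01101010 = 0b00011101; E(K, 0b00011101) = 0b01000001.
C1: P1 ⊕ 0b01000001 = 0b00110000; E(K, 0b00110000) = 0b01010100.
C2: P2 ⊕ 0b01010100 = 0b00010011; E(K, 0b00010011) = 0b00110111.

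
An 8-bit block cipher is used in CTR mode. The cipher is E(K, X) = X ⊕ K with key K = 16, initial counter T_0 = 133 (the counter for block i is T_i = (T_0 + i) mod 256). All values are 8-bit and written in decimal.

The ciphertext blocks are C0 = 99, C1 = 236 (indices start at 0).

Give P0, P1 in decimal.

P0 = 246, P1 = 122

CTR decryption: S_i = E(K, T_i) where T_i is the counter for block i; P_i = C_i ⊕ S_i.
P0: T = 133, S = E(K, T) = 149; 99 ⊕ 149 = 246.
P1: T = 134, S = E(K, T) = 150; 236 ⊕ 150 = 122.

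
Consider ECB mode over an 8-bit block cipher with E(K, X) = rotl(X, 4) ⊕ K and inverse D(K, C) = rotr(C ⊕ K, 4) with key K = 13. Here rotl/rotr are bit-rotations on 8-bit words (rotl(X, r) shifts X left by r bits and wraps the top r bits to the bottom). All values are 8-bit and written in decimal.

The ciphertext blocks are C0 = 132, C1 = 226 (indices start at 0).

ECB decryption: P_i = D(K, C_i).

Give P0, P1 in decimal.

P0: D(K, 132) = 152.
P1: D(K, 226) = 254.

P0 = 152, P1 = 254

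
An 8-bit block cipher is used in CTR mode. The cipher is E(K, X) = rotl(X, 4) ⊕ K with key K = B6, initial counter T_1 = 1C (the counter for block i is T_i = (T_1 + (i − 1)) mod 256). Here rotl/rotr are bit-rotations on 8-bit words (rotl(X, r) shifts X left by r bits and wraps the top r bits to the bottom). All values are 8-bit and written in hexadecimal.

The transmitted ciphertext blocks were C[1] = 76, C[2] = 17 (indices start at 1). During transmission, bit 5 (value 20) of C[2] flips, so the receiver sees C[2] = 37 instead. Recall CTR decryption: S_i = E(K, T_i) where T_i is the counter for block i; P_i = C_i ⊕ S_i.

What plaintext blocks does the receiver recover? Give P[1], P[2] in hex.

P[1] = 01, P[2] = 50

Only C[2] changed, to 37. In CTR, a change in C_i flips the same bit in P_i only; the keystream is unaffected. Decrypting the received ciphertext:
P[1]: T = 1C, S = E(K, T) = 77; 76 ⊕ 77 = 01.
P[2]: T = 1D, S = E(K, T) = 67; 37 ⊕ 67 = 50.
Blocks that differ from the original plaintext: P[2].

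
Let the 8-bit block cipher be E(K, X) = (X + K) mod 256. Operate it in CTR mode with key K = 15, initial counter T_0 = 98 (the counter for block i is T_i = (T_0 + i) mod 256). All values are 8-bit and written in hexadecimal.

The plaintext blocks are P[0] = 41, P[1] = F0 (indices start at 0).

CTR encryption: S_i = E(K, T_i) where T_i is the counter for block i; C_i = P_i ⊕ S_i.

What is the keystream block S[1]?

AE

C[0]: T = 98, S = E(K, T) = AD; 41 ⊕ AD = EC.
C[1]: T = 99, S = E(K, T) = AE; F0 ⊕ AE = 5E.
So S[1] = AE.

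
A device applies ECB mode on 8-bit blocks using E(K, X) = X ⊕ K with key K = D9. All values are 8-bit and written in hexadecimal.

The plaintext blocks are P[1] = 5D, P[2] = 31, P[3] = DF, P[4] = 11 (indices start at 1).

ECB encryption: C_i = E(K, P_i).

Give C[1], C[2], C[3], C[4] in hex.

C[1]: E(K, 5D) = 84.
C[2]: E(K, 31) = E8.
C[3]: E(K, DF) = 06.
C[4]: E(K, 11) = C8.

C[1] = 84, C[2] = E8, C[3] = 06, C[4] = C8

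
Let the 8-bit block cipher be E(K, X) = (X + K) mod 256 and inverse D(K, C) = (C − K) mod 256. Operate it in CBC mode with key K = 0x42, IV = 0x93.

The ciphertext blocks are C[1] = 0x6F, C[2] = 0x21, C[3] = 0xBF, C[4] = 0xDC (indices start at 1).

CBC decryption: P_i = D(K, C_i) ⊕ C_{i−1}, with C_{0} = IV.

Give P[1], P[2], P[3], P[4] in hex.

P[1] = 0xBE, P[2] = 0xB0, P[3] = 0x5C, P[4] = 0x25

P[1]: D(K, 0x6F) = 0x2D; 0x2D ⊕ 0x93 = 0xBE.
P[2]: D(K, 0x21) = 0xDF; 0xDF ⊕ 0x6F = 0xB0.
P[3]: D(K, 0xBF) = 0x7D; 0x7D ⊕ 0x21 = 0x5C.
P[4]: D(K, 0xDC) = 0x9A; 0x9A ⊕ 0xBF = 0x25.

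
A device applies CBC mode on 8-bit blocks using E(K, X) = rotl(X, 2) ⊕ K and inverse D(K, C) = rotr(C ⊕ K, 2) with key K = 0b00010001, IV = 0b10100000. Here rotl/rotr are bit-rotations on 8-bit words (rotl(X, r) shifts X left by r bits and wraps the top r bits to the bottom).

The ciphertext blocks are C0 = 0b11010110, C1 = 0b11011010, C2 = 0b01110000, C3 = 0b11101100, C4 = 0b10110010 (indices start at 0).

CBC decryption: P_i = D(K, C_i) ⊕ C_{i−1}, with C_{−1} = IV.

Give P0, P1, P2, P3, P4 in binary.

P0 = 0b01010001, P1 = 0b00100100, P2 = 0b10000010, P3 = 0b00001111, P4 = 0b00000100

P0: D(K, 0b11010110) = 0b11110001; 0b11110001 ⊕ 0b10100000 = 0b01010001.
P1: D(K, 0b11011010) = 0b11110010; 0b11110010 ⊕ 0b11010110 = 0b00100100.
P2: D(K, 0b01110000) = 0b01011000; 0b01011000 ⊕ 0b11011010 = 0b10000010.
P3: D(K, 0b11101100) = 0b01111111; 0b01111111 ⊕ 0b01110000 = 0b00001111.
P4: D(K, 0b10110010) = 0b11101000; 0b11101000 ⊕ 0b11101100 = 0b00000100.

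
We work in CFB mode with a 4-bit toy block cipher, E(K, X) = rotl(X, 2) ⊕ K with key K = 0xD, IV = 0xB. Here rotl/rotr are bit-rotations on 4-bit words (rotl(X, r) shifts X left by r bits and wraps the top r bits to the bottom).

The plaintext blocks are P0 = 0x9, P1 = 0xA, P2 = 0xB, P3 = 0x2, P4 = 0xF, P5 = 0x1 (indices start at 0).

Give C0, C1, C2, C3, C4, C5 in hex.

C0 = 0xA, C1 = 0xD, C2 = 0x1, C3 = 0xB, C4 = 0xC, C5 = 0xF

CFB encryption: C_i = P_i ⊕ E(K, C_{i−1}), with C_{−1} = IV.
C0: E(K, 0xB) = 0x3; 0x9 ⊕ 0x3 = 0xA.
C1: E(K, 0xA) = 0x7; 0xA ⊕ 0x7 = 0xD.
C2: E(K, 0xD) = 0xA; 0xB ⊕ 0xA = 0x1.
C3: E(K, 0x1) = 0x9; 0x2 ⊕ 0x9 = 0xB.
C4: E(K, 0xB) = 0x3; 0xF ⊕ 0x3 = 0xC.
C5: E(K, 0xC) = 0xE; 0x1 ⊕ 0xE = 0xF.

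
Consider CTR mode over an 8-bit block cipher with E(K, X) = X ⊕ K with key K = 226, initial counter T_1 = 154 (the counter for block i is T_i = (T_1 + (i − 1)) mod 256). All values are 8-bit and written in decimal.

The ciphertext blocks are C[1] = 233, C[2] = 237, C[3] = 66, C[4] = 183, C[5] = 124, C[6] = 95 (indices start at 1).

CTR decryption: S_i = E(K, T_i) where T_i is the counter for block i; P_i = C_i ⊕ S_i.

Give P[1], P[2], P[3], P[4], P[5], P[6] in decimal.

P[1] = 145, P[2] = 148, P[3] = 60, P[4] = 200, P[5] = 0, P[6] = 34

P[1]: T = 154, S = E(K, T) = 120; 233 ⊕ 120 = 145.
P[2]: T = 155, S = E(K, T) = 121; 237 ⊕ 121 = 148.
P[3]: T = 156, S = E(K, T) = 126; 66 ⊕ 126 = 60.
P[4]: T = 157, S = E(K, T) = 127; 183 ⊕ 127 = 200.
P[5]: T = 158, S = E(K, T) = 124; 124 ⊕ 124 = 0.
P[6]: T = 159, S = E(K, T) = 125; 95 ⊕ 125 = 34.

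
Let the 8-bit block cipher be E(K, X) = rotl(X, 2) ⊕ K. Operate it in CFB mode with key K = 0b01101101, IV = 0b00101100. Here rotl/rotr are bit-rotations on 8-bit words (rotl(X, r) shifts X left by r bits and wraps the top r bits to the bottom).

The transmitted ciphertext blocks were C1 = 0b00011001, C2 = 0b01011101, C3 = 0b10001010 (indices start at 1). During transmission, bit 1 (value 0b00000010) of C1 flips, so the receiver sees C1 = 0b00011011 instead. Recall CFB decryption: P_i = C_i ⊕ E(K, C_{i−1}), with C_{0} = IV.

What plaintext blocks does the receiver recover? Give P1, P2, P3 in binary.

Only C1 changed, to 0b00011011. In CFB, a change in C_i flips the same bit in P_i and garbles P_{i+1}. Decrypting the received ciphertext:
P1: E(K, 0b00101100) = 0b11011101; 0b00011011 ⊕ 0b11011101 = 0b11000110.
P2: E(K, 0b00011011) = 0b00000001; 0b01011101 ⊕ 0b00000001 = 0b01011100.
P3: E(K, 0b01011101) = 0b00011000; 0b10001010 ⊕ 0b00011000 = 0b10010010.
Blocks that differ from the original plaintext: P1, P2.

P1 = 0b11000110, P2 = 0b01011100, P3 = 0b10010010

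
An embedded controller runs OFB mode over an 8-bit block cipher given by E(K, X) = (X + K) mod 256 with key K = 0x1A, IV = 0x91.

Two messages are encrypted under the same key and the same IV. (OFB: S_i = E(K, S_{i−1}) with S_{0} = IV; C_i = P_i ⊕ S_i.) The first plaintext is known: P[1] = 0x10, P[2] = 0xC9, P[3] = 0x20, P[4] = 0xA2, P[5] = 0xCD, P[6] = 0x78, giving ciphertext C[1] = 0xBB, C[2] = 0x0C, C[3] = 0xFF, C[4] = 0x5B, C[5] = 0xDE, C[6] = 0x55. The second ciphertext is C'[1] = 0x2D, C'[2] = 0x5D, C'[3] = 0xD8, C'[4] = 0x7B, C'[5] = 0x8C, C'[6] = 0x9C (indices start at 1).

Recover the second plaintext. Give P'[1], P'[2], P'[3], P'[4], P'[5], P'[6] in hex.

In OFB with a reused IV, both messages share the same keystream S_i, so C_i ⊕ C'_i = P_i ⊕ P'_i and thus P'_i = P_i ⊕ C_i ⊕ C'_i.
P'[1]: 0x10 ⊕ 0xBB ⊕ 0x2D = 0x86.
P'[2]: 0xC9 ⊕ 0x0C ⊕ 0x5D = 0x98.
P'[3]: 0x20 ⊕ 0xFF ⊕ 0xD8 = 0x07.
P'[4]: 0xA2 ⊕ 0x5B ⊕ 0x7B = 0x82.
P'[5]: 0xCD ⊕ 0xDE ⊕ 0x8C = 0x9F.
P'[6]: 0x78 ⊕ 0x55 ⊕ 0x9C = 0xB1.

P'[1] = 0x86, P'[2] = 0x98, P'[3] = 0x07, P'[4] = 0x82, P'[5] = 0x9F, P'[6] = 0xB1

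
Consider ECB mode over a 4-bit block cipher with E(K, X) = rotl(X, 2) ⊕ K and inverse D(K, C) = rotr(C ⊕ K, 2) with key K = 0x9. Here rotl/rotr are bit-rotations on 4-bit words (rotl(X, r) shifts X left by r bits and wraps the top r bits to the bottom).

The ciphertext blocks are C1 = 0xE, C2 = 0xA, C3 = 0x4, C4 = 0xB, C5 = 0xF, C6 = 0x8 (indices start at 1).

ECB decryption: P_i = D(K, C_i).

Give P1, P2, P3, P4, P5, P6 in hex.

P1: D(K, 0xE) = 0xD.
P2: D(K, 0xA) = 0xC.
P3: D(K, 0x4) = 0x7.
P4: D(K, 0xB) = 0x8.
P5: D(K, 0xF) = 0x9.
P6: D(K, 0x8) = 0x4.

P1 = 0xD, P2 = 0xC, P3 = 0x7, P4 = 0x8, P5 = 0x9, P6 = 0x4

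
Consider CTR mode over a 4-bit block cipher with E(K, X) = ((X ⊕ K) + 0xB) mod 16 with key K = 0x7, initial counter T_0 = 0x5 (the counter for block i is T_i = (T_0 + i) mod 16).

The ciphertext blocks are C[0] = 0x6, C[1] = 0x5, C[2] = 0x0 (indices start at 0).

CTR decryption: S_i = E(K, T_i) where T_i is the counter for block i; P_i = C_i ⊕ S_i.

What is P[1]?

P[1] = 0x9

P[1]: T = 0x6, S = E(K, T) = 0xC; 0x5 ⊕ 0xC = 0x9.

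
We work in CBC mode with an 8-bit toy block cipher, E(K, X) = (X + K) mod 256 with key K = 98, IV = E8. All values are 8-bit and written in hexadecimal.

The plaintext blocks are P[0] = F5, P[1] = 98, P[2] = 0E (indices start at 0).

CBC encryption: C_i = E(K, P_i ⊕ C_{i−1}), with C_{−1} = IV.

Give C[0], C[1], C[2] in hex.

C[0]: P[0] ⊕ E8 = 1D; E(K, 1D) = B5.
C[1]: P[1] ⊕ B5 = 2D; E(K, 2D) = C5.
C[2]: P[2] ⊕ C5 = CB; E(K, CB) = 63.

C[0] = B5, C[1] = C5, C[2] = 63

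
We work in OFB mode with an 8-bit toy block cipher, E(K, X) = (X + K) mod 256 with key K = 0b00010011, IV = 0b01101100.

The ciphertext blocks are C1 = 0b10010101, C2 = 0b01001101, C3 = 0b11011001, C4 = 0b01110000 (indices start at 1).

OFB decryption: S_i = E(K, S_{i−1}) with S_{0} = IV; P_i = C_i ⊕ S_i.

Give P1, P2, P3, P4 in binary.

P1 = 0b11101010, P2 = 0b11011111, P3 = 0b01111100, P4 = 0b11001000

P1: S = E(K, 0b01101100) = 0b01111111; 0b10010101 ⊕ 0b01111111 = 0b11101010.
P2: S = E(K, 0b01111111) = 0b10010010; 0b01001101 ⊕ 0b10010010 = 0b11011111.
P3: S = E(K, 0b10010010) = 0b10100101; 0b11011001 ⊕ 0b10100101 = 0b01111100.
P4: S = E(K, 0b10100101) = 0b10111000; 0b01110000 ⊕ 0b10111000 = 0b11001000.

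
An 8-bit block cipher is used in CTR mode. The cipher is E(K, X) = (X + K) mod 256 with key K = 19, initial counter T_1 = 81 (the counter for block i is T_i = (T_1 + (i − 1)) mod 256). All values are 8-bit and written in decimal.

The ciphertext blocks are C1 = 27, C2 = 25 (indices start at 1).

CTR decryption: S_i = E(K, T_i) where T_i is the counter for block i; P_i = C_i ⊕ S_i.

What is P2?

P2 = 124

P2: T = 82, S = E(K, T) = 101; 25 ⊕ 101 = 124.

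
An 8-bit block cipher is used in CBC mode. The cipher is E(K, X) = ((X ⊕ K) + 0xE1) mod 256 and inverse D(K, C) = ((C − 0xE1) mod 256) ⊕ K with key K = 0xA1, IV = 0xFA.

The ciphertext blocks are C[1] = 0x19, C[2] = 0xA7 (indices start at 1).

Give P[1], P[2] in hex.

P[1] = 0x63, P[2] = 0x7E

CBC decryption: P_i = D(K, C_i) ⊕ C_{i−1}, with C_{0} = IV.
P[1]: D(K, 0x19) = 0x99; 0x99 ⊕ 0xFA = 0x63.
P[2]: D(K, 0xA7) = 0x67; 0x67 ⊕ 0x19 = 0x7E.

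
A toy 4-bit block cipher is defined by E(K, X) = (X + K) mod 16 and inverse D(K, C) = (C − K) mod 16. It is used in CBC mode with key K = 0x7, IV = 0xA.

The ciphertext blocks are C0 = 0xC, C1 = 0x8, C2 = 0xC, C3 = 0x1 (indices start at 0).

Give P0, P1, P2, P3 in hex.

P0 = 0xF, P1 = 0xD, P2 = 0xD, P3 = 0x6

CBC decryption: P_i = D(K, C_i) ⊕ C_{i−1}, with C_{−1} = IV.
P0: D(K, 0xC) = 0x5; 0x5 ⊕ 0xA = 0xF.
P1: D(K, 0x8) = 0x1; 0x1 ⊕ 0xC = 0xD.
P2: D(K, 0xC) = 0x5; 0x5 ⊕ 0x8 = 0xD.
P3: D(K, 0x1) = 0xA; 0xA ⊕ 0xC = 0x6.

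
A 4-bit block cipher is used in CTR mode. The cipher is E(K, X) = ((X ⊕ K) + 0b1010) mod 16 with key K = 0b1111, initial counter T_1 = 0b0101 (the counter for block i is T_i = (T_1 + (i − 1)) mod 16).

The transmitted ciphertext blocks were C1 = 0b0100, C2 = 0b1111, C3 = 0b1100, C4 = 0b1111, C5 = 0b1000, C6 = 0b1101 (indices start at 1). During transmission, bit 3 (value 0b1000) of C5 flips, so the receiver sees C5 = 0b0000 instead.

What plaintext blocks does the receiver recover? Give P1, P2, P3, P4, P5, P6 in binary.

CTR decryption: S_i = E(K, T_i) where T_i is the counter for block i; P_i = C_i ⊕ S_i.
Only C5 changed, to 0b0000. In CTR, a change in C_i flips the same bit in P_i only; the keystream is unaffected. Decrypting the received ciphertext:
P1: T = 0b0101, S = E(K, T) = 0b0100; 0b0100 ⊕ 0b0100 = 0b0000.
P2: T = 0b0110, S = E(K, T) = 0b0011; 0b1111 ⊕ 0b0011 = 0b1100.
P3: T = 0b0111, S = E(K, T) = 0b0010; 0b1100 ⊕ 0b0010 = 0b1110.
P4: T = 0b1000, S = E(K, T) = 0b0001; 0b1111 ⊕ 0b0001 = 0b1110.
P5: T = 0b1001, S = E(K, T) = 0b0000; 0b0000 ⊕ 0b0000 = 0b0000.
P6: T = 0b1010, S = E(K, T) = 0b1111; 0b1101 ⊕ 0b1111 = 0b0010.
Blocks that differ from the original plaintext: P5.

P1 = 0b0000, P2 = 0b1100, P3 = 0b1110, P4 = 0b1110, P5 = 0b0000, P6 = 0b0010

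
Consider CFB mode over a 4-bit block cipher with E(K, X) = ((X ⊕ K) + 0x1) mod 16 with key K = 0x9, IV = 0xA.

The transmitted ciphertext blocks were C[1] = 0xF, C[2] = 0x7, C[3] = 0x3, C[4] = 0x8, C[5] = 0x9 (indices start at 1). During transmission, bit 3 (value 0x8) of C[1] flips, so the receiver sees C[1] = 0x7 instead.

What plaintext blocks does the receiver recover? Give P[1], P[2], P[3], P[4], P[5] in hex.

P[1] = 0x3, P[2] = 0x8, P[3] = 0xC, P[4] = 0x3, P[5] = 0xB

CFB decryption: P_i = C_i ⊕ E(K, C_{i−1}), with C_{0} = IV.
Only C[1] changed, to 0x7. In CFB, a change in C_i flips the same bit in P_i and garbles P_{i+1}. Decrypting the received ciphertext:
P[1]: E(K, 0xA) = 0x4; 0x7 ⊕ 0x4 = 0x3.
P[2]: E(K, 0x7) = 0xF; 0x7 ⊕ 0xF = 0x8.
P[3]: E(K, 0x7) = 0xF; 0x3 ⊕ 0xF = 0xC.
P[4]: E(K, 0x3) = 0xB; 0x8 ⊕ 0xB = 0x3.
P[5]: E(K, 0x8) = 0x2; 0x9 ⊕ 0x2 = 0xB.
Blocks that differ from the original plaintext: P[1], P[2].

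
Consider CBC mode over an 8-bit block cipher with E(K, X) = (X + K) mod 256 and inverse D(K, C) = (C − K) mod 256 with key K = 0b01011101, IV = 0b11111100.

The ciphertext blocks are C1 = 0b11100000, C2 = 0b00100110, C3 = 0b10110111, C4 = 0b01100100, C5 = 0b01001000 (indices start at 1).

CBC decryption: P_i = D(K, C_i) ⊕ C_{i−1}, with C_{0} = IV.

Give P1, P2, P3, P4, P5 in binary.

P1 = 0b01111111, P2 = 0b00101001, P3 = 0b01111100, P4 = 0b10110000, P5 = 0b10001111

P1: D(K, 0b11100000) = 0b10000011; 0b10000011 ⊕ 0b11111100 = 0b01111111.
P2: D(K, 0b00100110) = 0b11001001; 0b11001001 ⊕ 0b11100000 = 0b00101001.
P3: D(K, 0b10110111) = 0b01011010; 0b01011010 ⊕ 0b00100110 = 0b01111100.
P4: D(K, 0b01100100) = 0b00000111; 0b00000111 ⊕ 0b10110111 = 0b10110000.
P5: D(K, 0b01001000) = 0b11101011; 0b11101011 ⊕ 0b01100100 = 0b10001111.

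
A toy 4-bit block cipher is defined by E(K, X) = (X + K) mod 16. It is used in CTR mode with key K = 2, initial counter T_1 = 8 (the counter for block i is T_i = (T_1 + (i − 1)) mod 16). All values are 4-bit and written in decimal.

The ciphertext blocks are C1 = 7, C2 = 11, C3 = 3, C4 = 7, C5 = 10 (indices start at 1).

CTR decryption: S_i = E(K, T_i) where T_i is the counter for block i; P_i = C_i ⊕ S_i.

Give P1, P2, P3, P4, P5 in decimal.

P1: T = 8, S = E(K, T) = 10; 7 ⊕ 10 = 13.
P2: T = 9, S = E(K, T) = 11; 11 ⊕ 11 = 0.
P3: T = 10, S = E(K, T) = 12; 3 ⊕ 12 = 15.
P4: T = 11, S = E(K, T) = 13; 7 ⊕ 13 = 10.
P5: T = 12, S = E(K, T) = 14; 10 ⊕ 14 = 4.

P1 = 13, P2 = 0, P3 = 15, P4 = 10, P5 = 4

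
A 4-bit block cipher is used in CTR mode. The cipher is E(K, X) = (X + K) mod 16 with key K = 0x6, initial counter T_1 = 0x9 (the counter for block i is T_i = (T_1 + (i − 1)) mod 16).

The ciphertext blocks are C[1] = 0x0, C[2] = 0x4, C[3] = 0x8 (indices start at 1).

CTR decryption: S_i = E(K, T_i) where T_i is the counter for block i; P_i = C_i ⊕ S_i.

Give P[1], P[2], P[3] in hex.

P[1]: T = 0x9, S = E(K, T) = 0xF; 0x0 ⊕ 0xF = 0xF.
P[2]: T = 0xA, S = E(K, T) = 0x0; 0x4 ⊕ 0x0 = 0x4.
P[3]: T = 0xB, S = E(K, T) = 0x1; 0x8 ⊕ 0x1 = 0x9.

P[1] = 0xF, P[2] = 0x4, P[3] = 0x9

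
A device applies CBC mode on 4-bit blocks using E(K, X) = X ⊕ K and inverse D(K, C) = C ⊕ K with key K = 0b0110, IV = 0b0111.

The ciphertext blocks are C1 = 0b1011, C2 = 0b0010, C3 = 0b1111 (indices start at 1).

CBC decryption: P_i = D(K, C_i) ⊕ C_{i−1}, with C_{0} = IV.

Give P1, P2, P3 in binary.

P1: D(K, 0b1011) = 0b1101; 0b1101 ⊕ 0b0111 = 0b1010.
P2: D(K, 0b0010) = 0b0100; 0b0100 ⊕ 0b1011 = 0b1111.
P3: D(K, 0b1111) = 0b1001; 0b1001 ⊕ 0b0010 = 0b1011.

P1 = 0b1010, P2 = 0b1111, P3 = 0b1011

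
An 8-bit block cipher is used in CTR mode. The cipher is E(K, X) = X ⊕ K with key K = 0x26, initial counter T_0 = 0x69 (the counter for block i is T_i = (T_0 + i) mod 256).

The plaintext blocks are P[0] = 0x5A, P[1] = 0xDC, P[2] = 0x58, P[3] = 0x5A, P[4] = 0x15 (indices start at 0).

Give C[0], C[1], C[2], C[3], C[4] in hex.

C[0] = 0x15, C[1] = 0x90, C[2] = 0x15, C[3] = 0x10, C[4] = 0x5E

CTR encryption: S_i = E(K, T_i) where T_i is the counter for block i; C_i = P_i ⊕ S_i.
C[0]: T = 0x69, S = E(K, T) = 0x4F; 0x5A ⊕ 0x4F = 0x15.
C[1]: T = 0x6A, S = E(K, T) = 0x4C; 0xDC ⊕ 0x4C = 0x90.
C[2]: T = 0x6B, S = E(K, T) = 0x4D; 0x58 ⊕ 0x4D = 0x15.
C[3]: T = 0x6C, S = E(K, T) = 0x4A; 0x5A ⊕ 0x4A = 0x10.
C[4]: T = 0x6D, S = E(K, T) = 0x4B; 0x15 ⊕ 0x4B = 0x5E.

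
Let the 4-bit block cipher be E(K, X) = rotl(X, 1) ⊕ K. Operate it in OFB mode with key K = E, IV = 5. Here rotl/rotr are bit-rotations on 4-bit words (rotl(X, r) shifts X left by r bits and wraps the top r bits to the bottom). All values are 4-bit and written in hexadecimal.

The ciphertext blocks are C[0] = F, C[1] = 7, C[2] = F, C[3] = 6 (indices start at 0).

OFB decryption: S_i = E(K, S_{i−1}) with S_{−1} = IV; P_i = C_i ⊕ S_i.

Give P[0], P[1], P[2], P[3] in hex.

P[0]: S = E(K, 5) = 4; F ⊕ 4 = B.
P[1]: S = E(K, 4) = 6; 7 ⊕ 6 = 1.
P[2]: S = E(K, 6) = 2; F ⊕ 2 = D.
P[3]: S = E(K, 2) = A; 6 ⊕ A = C.

P[0] = B, P[1] = 1, P[2] = D, P[3] = C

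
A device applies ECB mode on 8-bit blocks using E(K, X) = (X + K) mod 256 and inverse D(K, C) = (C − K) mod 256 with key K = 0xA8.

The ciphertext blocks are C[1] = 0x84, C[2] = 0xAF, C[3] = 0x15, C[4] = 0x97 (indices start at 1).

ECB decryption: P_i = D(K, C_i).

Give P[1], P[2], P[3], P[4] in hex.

P[1]: D(K, 0x84) = 0xDC.
P[2]: D(K, 0xAF) = 0x07.
P[3]: D(K, 0x15) = 0x6D.
P[4]: D(K, 0x97) = 0xEF.

P[1] = 0xDC, P[2] = 0x07, P[3] = 0x6D, P[4] = 0xEF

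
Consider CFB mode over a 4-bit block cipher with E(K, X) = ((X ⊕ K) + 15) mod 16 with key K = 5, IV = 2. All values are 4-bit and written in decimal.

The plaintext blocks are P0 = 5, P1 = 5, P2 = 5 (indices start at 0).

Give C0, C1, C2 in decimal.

CFB encryption: C_i = P_i ⊕ E(K, C_{i−1}), with C_{−1} = IV.
C0: E(K, 2) = 6; 5 ⊕ 6 = 3.
C1: E(K, 3) = 5; 5 ⊕ 5 = 0.
C2: E(K, 0) = 4; 5 ⊕ 4 = 1.

C0 = 3, C1 = 0, C2 = 1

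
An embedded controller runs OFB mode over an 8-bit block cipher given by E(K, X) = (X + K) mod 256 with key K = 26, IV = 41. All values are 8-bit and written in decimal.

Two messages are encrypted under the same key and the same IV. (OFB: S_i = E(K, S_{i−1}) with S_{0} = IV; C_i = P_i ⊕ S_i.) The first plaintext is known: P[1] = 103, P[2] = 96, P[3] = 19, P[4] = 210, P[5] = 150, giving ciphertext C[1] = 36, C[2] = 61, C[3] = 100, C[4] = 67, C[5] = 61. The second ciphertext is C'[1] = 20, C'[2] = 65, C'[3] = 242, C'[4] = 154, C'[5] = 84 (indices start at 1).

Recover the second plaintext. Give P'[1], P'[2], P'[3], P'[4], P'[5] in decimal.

In OFB with a reused IV, both messages share the same keystream S_i, so C_i ⊕ C'_i = P_i ⊕ P'_i and thus P'_i = P_i ⊕ C_i ⊕ C'_i.
P'[1]: 103 ⊕ 36 ⊕ 20 = 87.
P'[2]: 96 ⊕ 61 ⊕ 65 = 28.
P'[3]: 19 ⊕ 100 ⊕ 242 = 133.
P'[4]: 210 ⊕ 67 ⊕ 154 = 11.
P'[5]: 150 ⊕ 61 ⊕ 84 = 255.

P'[1] = 87, P'[2] = 28, P'[3] = 133, P'[4] = 11, P'[5] = 255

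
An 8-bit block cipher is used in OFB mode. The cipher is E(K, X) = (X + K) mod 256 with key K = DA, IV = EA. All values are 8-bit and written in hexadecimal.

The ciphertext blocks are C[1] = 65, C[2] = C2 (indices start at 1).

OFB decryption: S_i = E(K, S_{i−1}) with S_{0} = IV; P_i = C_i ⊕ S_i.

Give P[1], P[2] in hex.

P[1]: S = E(K, EA) = C4; 65 ⊕ C4 = A1.
P[2]: S = E(K, C4) = 9E; C2 ⊕ 9E = 5C.

P[1] = A1, P[2] = 5C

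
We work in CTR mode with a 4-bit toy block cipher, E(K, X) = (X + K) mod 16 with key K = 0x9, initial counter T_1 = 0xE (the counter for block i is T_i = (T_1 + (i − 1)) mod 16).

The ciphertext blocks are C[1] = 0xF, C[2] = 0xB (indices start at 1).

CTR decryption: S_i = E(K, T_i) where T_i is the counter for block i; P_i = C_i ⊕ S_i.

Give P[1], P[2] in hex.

P[1] = 0x8, P[2] = 0x3

P[1]: T = 0xE, S = E(K, T) = 0x7; 0xF ⊕ 0x7 = 0x8.
P[2]: T = 0xF, S = E(K, T) = 0x8; 0xB ⊕ 0x8 = 0x3.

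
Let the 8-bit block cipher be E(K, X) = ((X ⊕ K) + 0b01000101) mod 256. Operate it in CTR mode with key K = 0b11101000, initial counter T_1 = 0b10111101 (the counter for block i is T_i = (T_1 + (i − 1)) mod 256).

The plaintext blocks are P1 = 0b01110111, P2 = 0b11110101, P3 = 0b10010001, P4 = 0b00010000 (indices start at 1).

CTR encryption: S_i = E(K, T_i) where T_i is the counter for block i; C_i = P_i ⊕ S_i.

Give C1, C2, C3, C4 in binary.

C1: T = 0b10111101, S = E(K, T) = 0b10011010; 0b01110111 ⊕ 0b10011010 = 0b11101101.
C2: T = 0b10111110, S = E(K, T) = 0b10011011; 0b11110101 ⊕ 0b10011011 = 0b01101110.
C3: T = 0b10111111, S = E(K, T) = 0b10011100; 0b10010001 ⊕ 0b10011100 = 0b00001101.
C4: T = 0b11000000, S = E(K, T) = 0b01101101; 0b00010000 ⊕ 0b01101101 = 0b01111101.

C1 = 0b11101101, C2 = 0b01101110, C3 = 0b00001101, C4 = 0b01111101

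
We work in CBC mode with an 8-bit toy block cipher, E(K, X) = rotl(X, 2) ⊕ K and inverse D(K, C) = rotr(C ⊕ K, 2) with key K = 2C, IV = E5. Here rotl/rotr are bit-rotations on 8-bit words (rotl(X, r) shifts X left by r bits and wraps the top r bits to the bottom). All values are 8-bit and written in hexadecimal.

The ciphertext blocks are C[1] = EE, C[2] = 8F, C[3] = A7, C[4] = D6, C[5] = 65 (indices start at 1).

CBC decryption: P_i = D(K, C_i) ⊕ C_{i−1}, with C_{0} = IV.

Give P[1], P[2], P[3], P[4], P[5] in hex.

P[1]: D(K, EE) = B0; B0 ⊕ E5 = 55.
P[2]: D(K, 8F) = E8; E8 ⊕ EE = 06.
P[3]: D(K, A7) = E2; E2 ⊕ 8F = 6D.
P[4]: D(K, D6) = BE; BE ⊕ A7 = 19.
P[5]: D(K, 65) = 52; 52 ⊕ D6 = 84.

P[1] = 55, P[2] = 06, P[3] = 6D, P[4] = 19, P[5] = 84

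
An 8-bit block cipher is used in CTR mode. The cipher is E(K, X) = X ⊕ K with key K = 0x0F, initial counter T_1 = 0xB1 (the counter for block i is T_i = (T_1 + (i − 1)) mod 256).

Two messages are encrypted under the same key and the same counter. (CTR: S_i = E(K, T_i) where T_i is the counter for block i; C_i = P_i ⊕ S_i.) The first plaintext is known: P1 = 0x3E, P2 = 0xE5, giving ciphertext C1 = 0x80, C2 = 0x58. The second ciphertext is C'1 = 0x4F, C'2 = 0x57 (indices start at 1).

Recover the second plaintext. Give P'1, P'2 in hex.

In CTR with a reused counter, both messages share the same keystream S_i, so C_i ⊕ C'_i = P_i ⊕ P'_i and thus P'_i = P_i ⊕ C_i ⊕ C'_i.
P'1: 0x3E ⊕ 0x80 ⊕ 0x4F = 0xF1.
P'2: 0xE5 ⊕ 0x58 ⊕ 0x57 = 0xEA.

P'1 = 0xF1, P'2 = 0xEA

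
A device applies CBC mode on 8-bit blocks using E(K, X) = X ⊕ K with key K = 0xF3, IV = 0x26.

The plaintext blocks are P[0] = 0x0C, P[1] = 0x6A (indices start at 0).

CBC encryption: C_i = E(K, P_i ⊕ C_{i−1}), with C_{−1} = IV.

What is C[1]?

C[1] = 0x40

C[0]: P[0] ⊕ 0x26 = 0x2A; E(K, 0x2A) = 0xD9.
C[1]: P[1] ⊕ 0xD9 = 0xB3; E(K, 0xB3) = 0x40.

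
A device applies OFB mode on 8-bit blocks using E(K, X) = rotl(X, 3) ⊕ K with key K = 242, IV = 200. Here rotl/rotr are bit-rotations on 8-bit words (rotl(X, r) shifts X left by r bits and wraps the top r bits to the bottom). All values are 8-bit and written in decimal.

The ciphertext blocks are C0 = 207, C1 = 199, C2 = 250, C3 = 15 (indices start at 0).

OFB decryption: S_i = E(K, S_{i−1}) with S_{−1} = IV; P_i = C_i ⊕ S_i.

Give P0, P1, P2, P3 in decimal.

P0: S = E(K, 200) = 180; 207 ⊕ 180 = 123.
P1: S = E(K, 180) = 87; 199 ⊕ 87 = 144.
P2: S = E(K, 87) = 72; 250 ⊕ 72 = 178.
P3: S = E(K, 72) = 176; 15 ⊕ 176 = 191.

P0 = 123, P1 = 144, P2 = 178, P3 = 191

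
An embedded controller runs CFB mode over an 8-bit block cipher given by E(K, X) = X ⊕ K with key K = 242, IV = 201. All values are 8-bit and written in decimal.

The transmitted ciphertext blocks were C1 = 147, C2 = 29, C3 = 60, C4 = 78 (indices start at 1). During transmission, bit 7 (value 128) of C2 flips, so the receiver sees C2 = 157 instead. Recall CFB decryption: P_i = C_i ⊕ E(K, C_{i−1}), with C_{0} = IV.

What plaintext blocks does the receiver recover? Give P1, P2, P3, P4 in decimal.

P1 = 168, P2 = 252, P3 = 83, P4 = 128

Only C2 changed, to 157. In CFB, a change in C_i flips the same bit in P_i and garbles P_{i+1}. Decrypting the received ciphertext:
P1: E(K, 201) = 59; 147 ⊕ 59 = 168.
P2: E(K, 147) = 97; 157 ⊕ 97 = 252.
P3: E(K, 157) = 111; 60 ⊕ 111 = 83.
P4: E(K, 60) = 206; 78 ⊕ 206 = 128.
Blocks that differ from the original plaintext: P2, P3.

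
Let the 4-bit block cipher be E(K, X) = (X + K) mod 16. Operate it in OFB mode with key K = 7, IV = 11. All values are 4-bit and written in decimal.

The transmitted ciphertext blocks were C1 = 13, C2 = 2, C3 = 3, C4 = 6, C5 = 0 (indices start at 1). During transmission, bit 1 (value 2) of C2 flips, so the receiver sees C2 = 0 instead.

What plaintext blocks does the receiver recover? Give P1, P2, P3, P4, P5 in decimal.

P1 = 15, P2 = 9, P3 = 3, P4 = 1, P5 = 14

OFB decryption: S_i = E(K, S_{i−1}) with S_{0} = IV; P_i = C_i ⊕ S_i.
Only C2 changed, to 0. In OFB, a change in C_i flips the same bit in P_i only; the keystream is unaffected. Decrypting the received ciphertext:
P1: S = E(K, 11) = 2; 13 ⊕ 2 = 15.
P2: S = E(K, 2) = 9; 0 ⊕ 9 = 9.
P3: S = E(K, 9) = 0; 3 ⊕ 0 = 3.
P4: S = E(K, 0) = 7; 6 ⊕ 7 = 1.
P5: S = E(K, 7) = 14; 0 ⊕ 14 = 14.
Blocks that differ from the original plaintext: P2.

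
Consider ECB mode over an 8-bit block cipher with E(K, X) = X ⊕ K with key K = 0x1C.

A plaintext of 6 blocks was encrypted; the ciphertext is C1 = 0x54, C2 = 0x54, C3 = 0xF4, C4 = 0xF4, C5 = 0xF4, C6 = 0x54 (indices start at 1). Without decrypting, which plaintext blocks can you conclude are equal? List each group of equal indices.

ECB encrypts each block independently with the same key, so equal ciphertext blocks imply equal plaintext blocks.
C1 = C2 = C6 = 0x54, so P1 = P2 = P6.
C3 = C4 = C5 = 0xF4, so P3 = P4 = P5.

P1 = P2 = P6; P3 = P4 = P5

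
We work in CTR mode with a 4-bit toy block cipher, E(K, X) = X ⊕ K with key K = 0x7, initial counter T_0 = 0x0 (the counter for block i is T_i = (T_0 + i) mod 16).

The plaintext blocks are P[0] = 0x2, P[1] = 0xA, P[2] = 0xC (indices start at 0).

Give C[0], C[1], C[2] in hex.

C[0] = 0x5, C[1] = 0xC, C[2] = 0x9

CTR encryption: S_i = E(K, T_i) where T_i is the counter for block i; C_i = P_i ⊕ S_i.
C[0]: T = 0x0, S = E(K, T) = 0x7; 0x2 ⊕ 0x7 = 0x5.
C[1]: T = 0x1, S = E(K, T) = 0x6; 0xA ⊕ 0x6 = 0xC.
C[2]: T = 0x2, S = E(K, T) = 0x5; 0xC ⊕ 0x5 = 0x9.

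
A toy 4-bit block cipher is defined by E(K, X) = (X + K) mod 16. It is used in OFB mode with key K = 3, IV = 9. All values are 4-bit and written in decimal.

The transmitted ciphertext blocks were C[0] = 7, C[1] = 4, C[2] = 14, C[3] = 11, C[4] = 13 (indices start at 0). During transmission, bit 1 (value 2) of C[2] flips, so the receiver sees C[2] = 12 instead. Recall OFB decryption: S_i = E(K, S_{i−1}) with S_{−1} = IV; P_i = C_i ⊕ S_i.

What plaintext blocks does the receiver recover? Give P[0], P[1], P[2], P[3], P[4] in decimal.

Only C[2] changed, to 12. In OFB, a change in C_i flips the same bit in P_i only; the keystream is unaffected. Decrypting the received ciphertext:
P[0]: S = E(K, 9) = 12; 7 ⊕ 12 = 11.
P[1]: S = E(K, 12) = 15; 4 ⊕ 15 = 11.
P[2]: S = E(K, 15) = 2; 12 ⊕ 2 = 14.
P[3]: S = E(K, 2) = 5; 11 ⊕ 5 = 14.
P[4]: S = E(K, 5) = 8; 13 ⊕ 8 = 5.
Blocks that differ from the original plaintext: P[2].

P[0] = 11, P[1] = 11, P[2] = 14, P[3] = 14, P[4] = 5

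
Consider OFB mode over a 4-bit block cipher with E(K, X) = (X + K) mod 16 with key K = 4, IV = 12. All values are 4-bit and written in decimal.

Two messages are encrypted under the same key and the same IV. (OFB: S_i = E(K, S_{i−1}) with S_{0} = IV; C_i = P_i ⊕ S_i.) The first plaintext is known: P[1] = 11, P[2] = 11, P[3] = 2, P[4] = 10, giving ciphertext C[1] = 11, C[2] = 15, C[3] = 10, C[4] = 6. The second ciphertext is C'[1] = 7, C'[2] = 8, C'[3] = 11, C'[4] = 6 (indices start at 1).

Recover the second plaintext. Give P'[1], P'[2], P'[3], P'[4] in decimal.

P'[1] = 7, P'[2] = 12, P'[3] = 3, P'[4] = 10

In OFB with a reused IV, both messages share the same keystream S_i, so C_i ⊕ C'_i = P_i ⊕ P'_i and thus P'_i = P_i ⊕ C_i ⊕ C'_i.
P'[1]: 11 ⊕ 11 ⊕ 7 = 7.
P'[2]: 11 ⊕ 15 ⊕ 8 = 12.
P'[3]: 2 ⊕ 10 ⊕ 11 = 3.
P'[4]: 10 ⊕ 6 ⊕ 6 = 10.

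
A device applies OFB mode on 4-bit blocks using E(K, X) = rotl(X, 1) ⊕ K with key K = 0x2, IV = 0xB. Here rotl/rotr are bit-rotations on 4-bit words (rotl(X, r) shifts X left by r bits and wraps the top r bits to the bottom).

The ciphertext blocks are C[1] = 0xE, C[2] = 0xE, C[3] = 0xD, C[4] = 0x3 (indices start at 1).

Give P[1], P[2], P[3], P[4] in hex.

P[1] = 0xB, P[2] = 0x6, P[3] = 0xE, P[4] = 0x7

OFB decryption: S_i = E(K, S_{i−1}) with S_{0} = IV; P_i = C_i ⊕ S_i.
P[1]: S = E(K, 0xB) = 0x5; 0xE ⊕ 0x5 = 0xB.
P[2]: S = E(K, 0x5) = 0x8; 0xE ⊕ 0x8 = 0x6.
P[3]: S = E(K, 0x8) = 0x3; 0xD ⊕ 0x3 = 0xE.
P[4]: S = E(K, 0x3) = 0x4; 0x3 ⊕ 0x4 = 0x7.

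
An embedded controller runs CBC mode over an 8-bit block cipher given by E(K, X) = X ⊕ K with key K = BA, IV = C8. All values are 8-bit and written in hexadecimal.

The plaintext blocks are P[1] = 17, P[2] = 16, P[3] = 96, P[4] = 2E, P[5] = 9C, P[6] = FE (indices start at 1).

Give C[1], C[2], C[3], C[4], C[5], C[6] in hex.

CBC encryption: C_i = E(K, P_i ⊕ C_{i−1}), with C_{0} = IV.
C[1]: P[1] ⊕ C8 = DF; E(K, DF) = 65.
C[2]: P[2] ⊕ 65 = 73; E(K, 73) = C9.
C[3]: P[3] ⊕ C9 = 5F; E(K, 5F) = E5.
C[4]: P[4] ⊕ E5 = CB; E(K, CB) = 71.
C[5]: P[5] ⊕ 71 = ED; E(K, ED) = 57.
C[6]: P[6] ⊕ 57 = A9; E(K, A9) = 13.

C[1] = 65, C[2] = C9, C[3] = E5, C[4] = 71, C[5] = 57, C[6] = 13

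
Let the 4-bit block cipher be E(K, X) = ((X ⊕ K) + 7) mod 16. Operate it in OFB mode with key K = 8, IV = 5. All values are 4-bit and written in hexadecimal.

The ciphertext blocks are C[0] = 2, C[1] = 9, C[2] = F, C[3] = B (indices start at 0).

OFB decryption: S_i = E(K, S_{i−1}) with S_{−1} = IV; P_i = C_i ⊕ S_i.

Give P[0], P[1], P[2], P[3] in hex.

P[0]: S = E(K, 5) = 4; 2 ⊕ 4 = 6.
P[1]: S = E(K, 4) = 3; 9 ⊕ 3 = A.
P[2]: S = E(K, 3) = 2; F ⊕ 2 = D.
P[3]: S = E(K, 2) = 1; B ⊕ 1 = A.

P[0] = 6, P[1] = A, P[2] = D, P[3] = A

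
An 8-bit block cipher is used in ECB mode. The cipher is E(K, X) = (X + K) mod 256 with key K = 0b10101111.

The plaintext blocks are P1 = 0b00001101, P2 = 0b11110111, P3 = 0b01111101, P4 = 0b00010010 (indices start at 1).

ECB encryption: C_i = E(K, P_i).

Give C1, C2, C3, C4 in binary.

C1: E(K, 0b00001101) = 0b10111100.
C2: E(K, 0b11110111) = 0b10100110.
C3: E(K, 0b01111101) = 0b00101100.
C4: E(K, 0b00010010) = 0b11000001.

C1 = 0b10111100, C2 = 0b10100110, C3 = 0b00101100, C4 = 0b11000001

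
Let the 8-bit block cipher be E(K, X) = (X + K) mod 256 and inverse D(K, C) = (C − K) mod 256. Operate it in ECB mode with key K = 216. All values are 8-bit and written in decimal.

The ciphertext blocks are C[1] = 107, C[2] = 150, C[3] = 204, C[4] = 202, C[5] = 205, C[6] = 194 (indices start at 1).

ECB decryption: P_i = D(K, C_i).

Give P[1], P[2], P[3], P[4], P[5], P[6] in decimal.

P[1]: D(K, 107) = 147.
P[2]: D(K, 150) = 190.
P[3]: D(K, 204) = 244.
P[4]: D(K, 202) = 242.
P[5]: D(K, 205) = 245.
P[6]: D(K, 194) = 234.

P[1] = 147, P[2] = 190, P[3] = 244, P[4] = 242, P[5] = 245, P[6] = 234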